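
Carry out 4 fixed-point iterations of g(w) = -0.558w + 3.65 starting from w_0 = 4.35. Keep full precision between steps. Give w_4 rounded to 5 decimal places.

2.53735

w_1 = g(4.350000) = 1.222700
w_2 = g(1.222700) = 2.967733
w_3 = g(2.967733) = 1.994005
w_4 = g(1.994005) = 2.537345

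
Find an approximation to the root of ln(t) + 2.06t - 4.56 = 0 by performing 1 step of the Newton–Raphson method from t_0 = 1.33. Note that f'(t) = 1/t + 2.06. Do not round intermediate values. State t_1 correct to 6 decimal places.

t_0 = 1.330000: f = -1.535021, f' = 2.811880 → t_1 = 1.330000 - (-1.535021)/(2.811880) = 1.875906

1.875906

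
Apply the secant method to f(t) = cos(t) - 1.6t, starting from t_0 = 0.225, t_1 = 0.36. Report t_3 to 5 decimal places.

f(t_0) = 0.614794, f(t_1) = 0.359897
t_2 = 0.360000 - (0.359897)·(0.360000 - 0.225000)/(0.359897 - (0.614794)) = 0.550610; f(t_2) = -0.028771
t_3 = 0.550610 - (-0.028771)·(0.550610 - 0.360000)/(-0.028771 - (0.359897)) = 0.536500; f(t_3) = 0.001102

0.53650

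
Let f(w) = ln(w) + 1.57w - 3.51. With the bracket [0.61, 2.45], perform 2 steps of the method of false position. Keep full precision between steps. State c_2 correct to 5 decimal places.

f(0.610000) = -3.046596, f(2.450000) = 1.232588
step 1: c = 1.920001, f(c) = 0.156728 > 0 → new bracket [0.610000, 1.920001]
step 2: c = 1.855907, f(c) = 0.022148 > 0 → new bracket [0.610000, 1.855907]

1.85591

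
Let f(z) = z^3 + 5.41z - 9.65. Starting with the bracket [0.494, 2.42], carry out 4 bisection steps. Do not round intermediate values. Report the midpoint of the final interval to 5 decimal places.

f(0.494000) = -6.856906, f(2.420000) = 17.614688 (opposite signs)
step 1: m = 1.457000, f(m) = 1.325361 > 0 → root in [0.494000, 1.457000]
step 2: m = 0.975500, f(m) = -3.444259 < 0 → root in [0.975500, 1.457000]
step 3: m = 1.216250, f(m) = -1.270933 < 0 → root in [1.216250, 1.457000]
step 4: m = 1.336625, f(m) = -0.030889 < 0 → root in [1.336625, 1.457000]
Midpoint of [1.336625, 1.457000] = 1.396812

1.39681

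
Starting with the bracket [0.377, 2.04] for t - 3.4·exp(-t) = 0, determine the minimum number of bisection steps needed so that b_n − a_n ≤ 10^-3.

Initial width b − a = 2.04 − 0.377 = 1.663000.
After n steps the width is (b−a)/2^n; need (b−a)/2^n ≤ 10^-3.
So n ≥ log₂(1.663000/10^-3) = log₂(1663.0000) ≈ 10.6996.
Hence n = 11.

11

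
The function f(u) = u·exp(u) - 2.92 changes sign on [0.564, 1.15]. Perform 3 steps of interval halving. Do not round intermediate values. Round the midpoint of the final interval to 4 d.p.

1.0401

f(0.564000) = -1.928663, f(1.150000) = 0.711922 (opposite signs)
step 1: m = 0.857000, f(m) = -0.900838 < 0 → root in [0.857000, 1.150000]
step 2: m = 1.003500, f(m) = -0.182640 < 0 → root in [1.003500, 1.150000]
step 3: m = 1.076750, f(m) = 0.240396 > 0 → root in [1.003500, 1.076750]
Midpoint of [1.003500, 1.076750] = 1.040125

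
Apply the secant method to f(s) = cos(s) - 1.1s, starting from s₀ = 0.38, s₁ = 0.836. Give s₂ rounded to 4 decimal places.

f(s_0) = 0.510665, f(s_1) = -0.249164
s_2 = 0.836000 - (-0.249164)·(0.836000 - 0.380000)/(-0.249164 - (0.510665)) = 0.686468; f(s_2) = 0.018375

0.6865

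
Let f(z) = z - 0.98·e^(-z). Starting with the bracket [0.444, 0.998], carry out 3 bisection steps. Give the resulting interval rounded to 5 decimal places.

f(0.444000) = -0.184636, f(0.998000) = 0.636756 (opposite signs)
step 1: m = 0.721000, f(m) = 0.244460 > 0 → root in [0.444000, 0.721000]
step 2: m = 0.582500, f(m) = 0.035170 > 0 → root in [0.444000, 0.582500]
step 3: m = 0.513250, f(m) = -0.073326 < 0 → root in [0.513250, 0.582500]

[0.51325, 0.58250]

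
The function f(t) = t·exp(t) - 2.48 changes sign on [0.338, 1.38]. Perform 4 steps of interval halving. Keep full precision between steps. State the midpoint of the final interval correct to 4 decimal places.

f(0.338000) = -2.006077, f(1.380000) = 3.005364 (opposite signs)
step 1: m = 0.859000, f(m) = -0.452074 < 0 → root in [0.859000, 1.380000]
step 2: m = 1.119500, f(m) = 0.949389 > 0 → root in [0.859000, 1.119500]
step 3: m = 0.989250, f(m) = 0.180308 > 0 → root in [0.859000, 0.989250]
step 4: m = 0.924125, f(m) = -0.151517 < 0 → root in [0.924125, 0.989250]
Midpoint of [0.924125, 0.989250] = 0.956687

0.9567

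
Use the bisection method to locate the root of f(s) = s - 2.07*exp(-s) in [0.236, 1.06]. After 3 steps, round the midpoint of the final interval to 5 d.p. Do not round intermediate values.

0.90550

f(0.236000) = -1.398846, f(1.060000) = 0.342836 (opposite signs)
step 1: m = 0.648000, f(m) = -0.434798 < 0 → root in [0.648000, 1.060000]
step 2: m = 0.854000, f(m) = -0.027217 < 0 → root in [0.854000, 1.060000]
step 3: m = 0.957000, f(m) = 0.162030 > 0 → root in [0.854000, 0.957000]
Midpoint of [0.854000, 0.957000] = 0.905500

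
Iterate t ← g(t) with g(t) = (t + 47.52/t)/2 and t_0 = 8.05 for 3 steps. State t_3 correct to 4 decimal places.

t_1 = g(8.050000) = 6.976553
t_2 = g(6.976553) = 6.893970
t_3 = g(6.893970) = 6.893475

6.8935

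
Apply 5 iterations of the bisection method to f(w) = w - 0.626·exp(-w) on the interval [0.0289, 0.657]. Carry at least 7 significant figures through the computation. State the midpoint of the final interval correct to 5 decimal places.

0.41165

f(0.028900) = -0.579268, f(0.657000) = 0.332479 (opposite signs)
step 1: m = 0.342950, f(m) = -0.101306 < 0 → root in [0.342950, 0.657000]
step 2: m = 0.499975, f(m) = 0.120277 > 0 → root in [0.342950, 0.499975]
step 3: m = 0.421463, f(m) = 0.010752 > 0 → root in [0.342950, 0.421463]
step 4: m = 0.382206, f(m) = -0.044948 < 0 → root in [0.382206, 0.421463]
step 5: m = 0.401834, f(m) = -0.017017 < 0 → root in [0.401834, 0.421463]
Midpoint of [0.401834, 0.421463] = 0.411648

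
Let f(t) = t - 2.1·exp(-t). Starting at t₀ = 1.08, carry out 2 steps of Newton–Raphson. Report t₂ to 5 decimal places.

0.87520

Newton update: t ← t − f(t)/f'(t).
f'(t) = 1 + 2.1·exp(-t)
t_0 = 1.080000: f = 0.366849, f' = 1.713151 → t_1 = 1.080000 - (0.366849)/(1.713151) = 0.865863
t_1 = 0.865863: f = -0.017583, f' = 1.883446 → t_2 = 0.865863 - (-0.017583)/(1.883446) = 0.875198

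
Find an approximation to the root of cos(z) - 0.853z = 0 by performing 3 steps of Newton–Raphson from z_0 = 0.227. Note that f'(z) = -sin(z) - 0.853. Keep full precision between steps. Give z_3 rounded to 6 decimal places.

0.809095

z_0 = 0.227000: f = 0.780715, f' = -1.078056 → z_1 = 0.227000 - (0.780715)/(-1.078056) = 0.951188
z_1 = 0.951188: f = -0.230647, f' = -1.667106 → z_2 = 0.951188 - (-0.230647)/(-1.667106) = 0.812836
z_2 = 0.812836: f = -0.005908, f' = -1.579240 → z_3 = 0.812836 - (-0.005908)/(-1.579240) = 0.809095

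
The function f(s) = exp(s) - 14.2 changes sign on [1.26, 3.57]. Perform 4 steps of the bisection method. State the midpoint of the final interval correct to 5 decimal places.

f(1.260000) = -10.674579, f(3.570000) = 21.316593 (opposite signs)
step 1: m = 2.415000, f(m) = -3.010230 < 0 → root in [2.415000, 3.570000]
step 2: m = 2.992500, f(m) = 5.735459 > 0 → root in [2.415000, 2.992500]
step 3: m = 2.703750, f(m) = 0.735635 > 0 → root in [2.415000, 2.703750]
step 4: m = 2.559375, f(m) = -1.272265 < 0 → root in [2.559375, 2.703750]
Midpoint of [2.559375, 2.703750] = 2.631563

2.63156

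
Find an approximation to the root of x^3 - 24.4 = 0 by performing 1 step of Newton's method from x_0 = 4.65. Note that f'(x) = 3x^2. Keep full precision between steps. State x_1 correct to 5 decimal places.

x_0 = 4.650000: f = 76.144625, f' = 64.867500 → x_1 = 4.650000 - (76.144625)/(64.867500) = 3.476151

3.47615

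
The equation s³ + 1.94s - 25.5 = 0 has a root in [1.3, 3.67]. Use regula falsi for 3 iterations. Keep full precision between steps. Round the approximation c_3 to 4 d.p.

f(1.300000) = -20.781000, f(3.670000) = 31.050663
step 1: c = 2.250210, f(c) = -9.740776 < 0 → new bracket [2.250210, 3.670000]
step 2: c = 2.589248, f(c) = -3.118003 < 0 → new bracket [2.589248, 3.670000]
step 3: c = 2.687870, f(c) = -0.866615 < 0 → new bracket [2.687870, 3.670000]

2.6879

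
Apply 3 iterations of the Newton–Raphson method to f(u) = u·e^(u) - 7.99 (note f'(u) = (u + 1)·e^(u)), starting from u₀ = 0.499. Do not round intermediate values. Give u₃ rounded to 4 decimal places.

2.1079

u_0 = 0.499000: f = -7.168110, f' = 2.468963 → u_1 = 0.499000 - (-7.168110)/(2.468963) = 3.402288
u_1 = 3.402288: f = 94.190007, f' = 132.212740 → u_2 = 3.402288 - (94.190007)/(132.212740) = 2.689875
u_2 = 2.689875: f = 31.631437, f' = 54.351278 → u_3 = 2.689875 - (31.631437)/(54.351278) = 2.107894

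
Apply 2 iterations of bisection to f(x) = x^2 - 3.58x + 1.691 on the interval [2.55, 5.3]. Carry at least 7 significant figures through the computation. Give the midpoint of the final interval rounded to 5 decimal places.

2.89375

f(2.550000) = -0.935500, f(5.300000) = 10.807000 (opposite signs)
step 1: m = 3.925000, f(m) = 3.045125 > 0 → root in [2.550000, 3.925000]
step 2: m = 3.237500, f(m) = 0.582156 > 0 → root in [2.550000, 3.237500]
Midpoint of [2.550000, 3.237500] = 2.893750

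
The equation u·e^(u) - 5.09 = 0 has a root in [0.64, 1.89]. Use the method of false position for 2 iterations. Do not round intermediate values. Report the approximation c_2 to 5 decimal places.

1.24165

f(0.640000) = -3.876252, f(1.890000) = 7.420607
step 1: c = 1.068908, f(c) = -1.977128 < 0 → new bracket [1.068908, 1.890000]
step 2: c = 1.241652, f(c) = -0.792234 < 0 → new bracket [1.241652, 1.890000]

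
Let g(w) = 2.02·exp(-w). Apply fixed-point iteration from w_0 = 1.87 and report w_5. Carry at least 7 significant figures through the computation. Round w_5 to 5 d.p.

w_1 = g(1.870000) = 0.311330
w_2 = g(0.311330) = 1.479594
w_3 = g(1.479594) = 0.460015
w_4 = g(0.460015) = 1.275174
w_5 = g(1.275174) = 0.564352

0.56435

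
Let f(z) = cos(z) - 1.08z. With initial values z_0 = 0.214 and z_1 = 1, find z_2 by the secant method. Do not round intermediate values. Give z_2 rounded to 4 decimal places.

0.6701

f(z_0) = 0.746069, f(z_1) = -0.539698
z_2 = 1.000000 - (-0.539698)·(1.000000 - 0.214000)/(-0.539698 - (0.746069)) = 0.670078; f(z_2) = 0.060088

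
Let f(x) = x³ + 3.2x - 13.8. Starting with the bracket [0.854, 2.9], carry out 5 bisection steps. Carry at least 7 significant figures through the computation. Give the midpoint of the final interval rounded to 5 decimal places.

f(0.854000) = -10.444364, f(2.900000) = 19.869000 (opposite signs)
step 1: m = 1.877000, f(m) = -1.180687 < 0 → root in [1.877000, 2.900000]
step 2: m = 2.388500, f(m) = 7.469431 > 0 → root in [1.877000, 2.388500]
step 3: m = 2.132750, f(m) = 2.725875 > 0 → root in [1.877000, 2.132750]
step 4: m = 2.004875, f(m) = 0.674243 > 0 → root in [1.877000, 2.004875]
step 5: m = 1.940937, f(m) = -0.277026 < 0 → root in [1.940937, 2.004875]
Midpoint of [1.940937, 2.004875] = 1.972906

1.97291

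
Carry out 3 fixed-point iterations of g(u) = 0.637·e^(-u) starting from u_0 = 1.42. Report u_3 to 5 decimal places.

0.36895

u_1 = g(1.420000) = 0.153972
u_2 = g(0.153972) = 0.546098
u_3 = g(0.546098) = 0.368954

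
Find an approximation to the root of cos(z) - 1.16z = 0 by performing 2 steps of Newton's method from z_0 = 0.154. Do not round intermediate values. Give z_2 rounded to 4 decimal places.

0.6756

f'(z) = -sin(z) - 1.16
z_0 = 0.154000: f = 0.809525, f' = -1.313392 → z_1 = 0.154000 - (0.809525)/(-1.313392) = 0.770362
z_1 = 0.770362: f = -0.175962, f' = -1.856395 → z_2 = 0.770362 - (-0.175962)/(-1.856395) = 0.675575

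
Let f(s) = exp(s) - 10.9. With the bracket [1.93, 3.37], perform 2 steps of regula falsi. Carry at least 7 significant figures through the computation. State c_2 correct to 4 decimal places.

2.3052

f(1.930000) = -4.010490, f(3.370000) = 18.178527
step 1: c = 2.190269, f(c) = -1.962386 < 0 → new bracket [2.190269, 3.370000]
step 2: c = 2.305213, f(c) = -0.873684 < 0 → new bracket [2.305213, 3.370000]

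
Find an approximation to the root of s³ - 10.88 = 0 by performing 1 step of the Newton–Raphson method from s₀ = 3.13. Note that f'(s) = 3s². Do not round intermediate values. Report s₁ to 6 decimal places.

2.456852

s_0 = 3.130000: f = 19.784297, f' = 29.390700 → s_1 = 3.130000 - (19.784297)/(29.390700) = 2.456852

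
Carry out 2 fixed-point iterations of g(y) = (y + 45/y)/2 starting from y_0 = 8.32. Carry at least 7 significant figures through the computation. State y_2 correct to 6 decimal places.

6.709979

y_1 = g(8.320000) = 6.864327
y_2 = g(6.864327) = 6.709979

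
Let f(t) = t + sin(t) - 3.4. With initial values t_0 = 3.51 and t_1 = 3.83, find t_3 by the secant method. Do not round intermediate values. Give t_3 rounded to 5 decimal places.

4.06762

f(t_0) = -0.250130, f(t_1) = -0.205308
t_2 = 3.830000 - (-0.205308)·(3.830000 - 3.510000)/(-0.205308 - (-0.250130)) = 5.295765; f(t_2) = 1.061157
t_3 = 5.295765 - (1.061157)·(5.295765 - 3.830000)/(1.061157 - (-0.205308)) = 4.067617; f(t_3) = -0.131620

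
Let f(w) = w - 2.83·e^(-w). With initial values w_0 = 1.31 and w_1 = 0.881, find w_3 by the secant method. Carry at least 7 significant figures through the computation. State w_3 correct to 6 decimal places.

Secant update: w_(k+1) = w_k − f(w_k)·(w_k − w_(k-1))/(f(w_k) − f(w_(k-1))).
f(w_0) = 0.546409, f(w_1) = -0.291662
w_2 = 0.881000 - (-0.291662)·(0.881000 - 1.310000)/(-0.291662 - (0.546409)) = 1.030299; f(w_2) = 0.020271
w_3 = 1.030299 - (0.020271)·(1.030299 - 0.881000)/(0.020271 - (-0.291662)) = 1.020597; f(w_3) = 0.000722

1.020597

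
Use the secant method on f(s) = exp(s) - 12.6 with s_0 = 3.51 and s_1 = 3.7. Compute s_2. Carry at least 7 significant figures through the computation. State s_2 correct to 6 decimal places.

2.944041

Secant update: s_(k+1) = s_k − f(s_k)·(s_k − s_(k-1))/(f(s_k) − f(s_(k-1))).
f(s_0) = 20.848268, f(s_1) = 27.847304
s_2 = 3.700000 - (27.847304)·(3.700000 - 3.510000)/(27.847304 - (20.848268)) = 2.944041; f(s_2) = 6.392431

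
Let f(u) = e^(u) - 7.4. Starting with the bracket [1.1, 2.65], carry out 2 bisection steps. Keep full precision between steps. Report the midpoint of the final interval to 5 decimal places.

2.06875

f(1.100000) = -4.395834, f(2.650000) = 6.754039 (opposite signs)
step 1: m = 1.875000, f(m) = -0.879181 < 0 → root in [1.875000, 2.650000]
step 2: m = 2.262500, f(m) = 2.207077 > 0 → root in [1.875000, 2.262500]
Midpoint of [1.875000, 2.262500] = 2.068750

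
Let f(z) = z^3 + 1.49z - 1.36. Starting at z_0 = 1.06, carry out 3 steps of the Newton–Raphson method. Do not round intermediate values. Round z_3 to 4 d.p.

0.6912

f'(z) = 3z^2 + 1.49
z_0 = 1.060000: f = 1.410416, f' = 4.860800 → z_1 = 1.060000 - (1.410416)/(4.860800) = 0.769839
z_1 = 0.769839: f = 0.243306, f' = 3.267955 → z_2 = 0.769839 - (0.243306)/(3.267955) = 0.695387
z_2 = 0.695387: f = 0.012389, f' = 2.940688 → z_3 = 0.695387 - (0.012389)/(2.940688) = 0.691174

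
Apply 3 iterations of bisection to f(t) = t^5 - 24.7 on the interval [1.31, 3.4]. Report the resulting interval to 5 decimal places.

[1.83250, 2.09375]

f(1.310000) = -20.842051, f(3.400000) = 429.654240 (opposite signs)
step 1: m = 2.355000, f(m) = 47.736016 > 0 → root in [1.310000, 2.355000]
step 2: m = 1.832500, f(m) = -4.035737 < 0 → root in [1.832500, 2.355000]
step 3: m = 2.093750, f(m) = 15.536864 > 0 → root in [1.832500, 2.093750]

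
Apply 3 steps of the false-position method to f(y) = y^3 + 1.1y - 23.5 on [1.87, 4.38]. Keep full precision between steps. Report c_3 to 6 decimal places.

False-position update: c = (a·f(b) − b·f(a))/(f(b) − f(a)); replace the endpoint whose sign matches f(c).
f(1.870000) = -14.903797, f(4.380000) = 65.345672
step 1: c = 2.336153, f(c) = -8.180418 < 0 → new bracket [2.336153, 4.380000]
step 2: c = 2.563549, f(c) = -3.833012 < 0 → new bracket [2.563549, 4.380000]
step 3: c = 2.664194, f(c) = -1.659133 < 0 → new bracket [2.664194, 4.380000]

2.664194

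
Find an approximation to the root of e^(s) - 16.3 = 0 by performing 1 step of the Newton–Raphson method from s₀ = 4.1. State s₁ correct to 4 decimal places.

3.3701

f'(s) = e^(s)
s_0 = 4.100000: f = 44.040288, f' = 60.340288 → s_1 = 4.100000 - (44.040288)/(60.340288) = 3.370135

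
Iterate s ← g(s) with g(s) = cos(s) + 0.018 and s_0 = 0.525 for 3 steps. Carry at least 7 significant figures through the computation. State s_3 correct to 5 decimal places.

0.81252

s_1 = g(0.525000) = 0.883324
s_2 = g(0.883324) = 0.652586
s_3 = g(0.652586) = 0.812516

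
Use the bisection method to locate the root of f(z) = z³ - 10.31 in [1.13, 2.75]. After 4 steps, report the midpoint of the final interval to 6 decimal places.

2.193125

f(1.130000) = -8.867103, f(2.750000) = 10.486875 (opposite signs)
step 1: m = 1.940000, f(m) = -3.008616 < 0 → root in [1.940000, 2.750000]
step 2: m = 2.345000, f(m) = 2.585214 > 0 → root in [1.940000, 2.345000]
step 3: m = 2.142500, f(m) = -0.475269 < 0 → root in [2.142500, 2.345000]
step 4: m = 2.243750, f(m) = 0.985967 > 0 → root in [2.142500, 2.243750]
Midpoint of [2.142500, 2.243750] = 2.193125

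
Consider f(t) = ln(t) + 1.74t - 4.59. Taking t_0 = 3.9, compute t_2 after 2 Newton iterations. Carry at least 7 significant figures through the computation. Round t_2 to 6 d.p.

Newton update: t ← t − f(t)/f'(t).
f'(t) = 1/t + 1.74
t_0 = 3.900000: f = 3.556977, f' = 1.996410 → t_1 = 3.900000 - (3.556977)/(1.996410) = 2.118314
t_1 = 2.118314: f = -0.153514, f' = 2.212074 → t_2 = 2.118314 - (-0.153514)/(2.212074) = 2.187712

2.187712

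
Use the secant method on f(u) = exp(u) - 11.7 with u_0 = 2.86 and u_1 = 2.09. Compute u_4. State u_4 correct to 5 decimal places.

2.45906

Secant update: u_(k+1) = u_k − f(u_k)·(u_k − u_(k-1))/(f(u_k) − f(u_(k-1))).
f(u_0) = 5.761527, f(u_1) = -3.615085
u_2 = 2.090000 - (-3.615085)·(2.090000 - 2.860000)/(-3.615085 - (5.761527)) = 2.386868; f(u_2) = -0.820634
u_3 = 2.386868 - (-0.820634)·(2.386868 - 2.090000)/(-0.820634 - (-3.615085)) = 2.474048; f(u_3) = 0.170400
u_4 = 2.474048 - (0.170400)·(2.474048 - 2.386868)/(0.170400 - (-0.820634)) = 2.459058; f(u_4) = -0.006209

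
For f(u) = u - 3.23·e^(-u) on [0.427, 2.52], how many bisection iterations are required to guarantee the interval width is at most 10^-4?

15

Initial width b − a = 2.52 − 0.427 = 2.093000.
After n steps the width is (b−a)/2^n; need (b−a)/2^n ≤ 10^-4.
So n ≥ log₂(2.093000/10^-4) = log₂(20930.0000) ≈ 14.3533.
Hence n = 15.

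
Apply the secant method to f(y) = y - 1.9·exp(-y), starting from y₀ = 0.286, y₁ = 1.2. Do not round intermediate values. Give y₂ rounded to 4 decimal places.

0.8757

Secant update: y_(k+1) = y_k − f(y_k)·(y_k − y_(k-1))/(f(y_k) − f(y_(k-1))).
f(y_0) = -1.141399, f(y_1) = 0.627731
y_2 = 1.200000 - (0.627731)·(1.200000 - 0.286000)/(0.627731 - (-1.141399)) = 0.875690; f(y_2) = 0.084199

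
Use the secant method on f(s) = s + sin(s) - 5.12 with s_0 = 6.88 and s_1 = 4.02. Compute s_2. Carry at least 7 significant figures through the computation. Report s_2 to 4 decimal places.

f(s_0) = 2.322011, f(s_1) = -1.869723
s_2 = 4.020000 - (-1.869723)·(4.020000 - 6.880000)/(-1.869723 - (2.322011)) = 5.295703; f(s_2) = -0.658939

5.2957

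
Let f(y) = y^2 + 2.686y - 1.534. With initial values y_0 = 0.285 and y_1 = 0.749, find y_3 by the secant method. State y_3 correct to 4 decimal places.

0.4830

f(y_0) = -0.687265, f(y_1) = 1.038815
y_2 = 0.749000 - (1.038815)·(0.749000 - 0.285000)/(1.038815 - (-0.687265)) = 0.469749; f(y_2) = -0.051591
y_3 = 0.469749 - (-0.051591)·(0.469749 - 0.749000)/(-0.051591 - (1.038815)) = 0.482961; f(y_3) = -0.003515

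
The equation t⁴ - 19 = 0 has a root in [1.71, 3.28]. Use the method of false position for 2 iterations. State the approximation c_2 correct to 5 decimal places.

1.95805

f(1.710000) = -10.449639, f(3.280000) = 96.743171
step 1: c = 1.863051, f(c) = -6.952451 < 0 → new bracket [1.863051, 3.280000]
step 2: c = 1.958052, f(c) = -4.300677 < 0 → new bracket [1.958052, 3.280000]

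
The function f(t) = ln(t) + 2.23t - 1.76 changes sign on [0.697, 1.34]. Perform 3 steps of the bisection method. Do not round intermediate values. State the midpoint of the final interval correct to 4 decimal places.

0.8979

f(0.697000) = -0.566660, f(1.340000) = 1.520870 (opposite signs)
step 1: m = 1.018500, f(m) = 0.529586 > 0 → root in [0.697000, 1.018500]
step 2: m = 0.857750, f(m) = -0.000660 < 0 → root in [0.857750, 1.018500]
step 3: m = 0.938125, f(m) = 0.268147 > 0 → root in [0.857750, 0.938125]
Midpoint of [0.857750, 0.938125] = 0.897938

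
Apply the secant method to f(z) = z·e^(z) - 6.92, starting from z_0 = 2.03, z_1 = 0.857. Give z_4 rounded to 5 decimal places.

f(z_0) = 8.536595, f(z_1) = -4.900838
z_2 = 0.857000 - (-4.900838)·(0.857000 - 2.030000)/(-4.900838 - (8.536595)) = 1.284811; f(z_2) = -2.276712
z_3 = 1.284811 - (-2.276712)·(1.284811 - 0.857000)/(-2.276712 - (-4.900838)) = 1.655983; f(z_3) = 1.754418
z_4 = 1.655983 - (1.754418)·(1.655983 - 1.284811)/(1.754418 - (-2.276712)) = 1.494443; f(z_4) = -0.259490

1.49444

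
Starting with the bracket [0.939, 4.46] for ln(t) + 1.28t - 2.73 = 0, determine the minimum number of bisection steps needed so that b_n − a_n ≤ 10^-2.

9

Initial width b − a = 4.46 − 0.939 = 3.521000.
After n steps the width is (b−a)/2^n; need (b−a)/2^n ≤ 10^-2.
So n ≥ log₂(3.521000/10^-2) = log₂(352.1000) ≈ 8.4598.
Hence n = 9.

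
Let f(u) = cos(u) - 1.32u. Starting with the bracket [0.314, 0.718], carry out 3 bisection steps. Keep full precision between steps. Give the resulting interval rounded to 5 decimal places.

f(0.314000) = 0.536626, f(0.718000) = -0.194637 (opposite signs)
step 1: m = 0.516000, f(m) = 0.188680 > 0 → root in [0.516000, 0.718000]
step 2: m = 0.617000, f(m) = 0.001178 > 0 → root in [0.617000, 0.718000]
step 3: m = 0.667500, f(m) = -0.095728 < 0 → root in [0.617000, 0.667500]

[0.61700, 0.66750]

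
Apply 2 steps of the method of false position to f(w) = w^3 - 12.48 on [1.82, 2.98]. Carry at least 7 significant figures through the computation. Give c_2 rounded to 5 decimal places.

2.28688

f(1.820000) = -6.451432, f(2.980000) = 13.983592
step 1: c = 2.186217, f(c) = -2.030872 < 0 → new bracket [2.186217, 2.980000]
step 2: c = 2.286881, f(c) = -0.520016 < 0 → new bracket [2.286881, 2.980000]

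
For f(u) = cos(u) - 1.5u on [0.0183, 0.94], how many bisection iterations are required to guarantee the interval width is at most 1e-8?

Initial width b − a = 0.94 − 0.0183 = 0.921700.
After n steps the width is (b−a)/2^n; need (b−a)/2^n ≤ 1e-8.
So n ≥ log₂(0.921700/1e-8) = log₂(92170000.0000) ≈ 26.4578.
Hence n = 27.

27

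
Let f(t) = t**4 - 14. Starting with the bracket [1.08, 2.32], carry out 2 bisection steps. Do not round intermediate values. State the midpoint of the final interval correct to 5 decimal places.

1.85500

f(1.080000) = -12.639511, f(2.320000) = 14.970230 (opposite signs)
step 1: m = 1.700000, f(m) = -5.647900 < 0 → root in [1.700000, 2.320000]
step 2: m = 2.010000, f(m) = 2.322408 > 0 → root in [1.700000, 2.010000]
Midpoint of [1.700000, 2.010000] = 1.855000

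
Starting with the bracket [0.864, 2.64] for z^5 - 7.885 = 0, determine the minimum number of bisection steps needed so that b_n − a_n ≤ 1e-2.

Initial width b − a = 2.64 − 0.864 = 1.776000.
After n steps the width is (b−a)/2^n; need (b−a)/2^n ≤ 1e-2.
So n ≥ log₂(1.776000/1e-2) = log₂(177.6000) ≈ 7.4725.
Hence n = 8.

8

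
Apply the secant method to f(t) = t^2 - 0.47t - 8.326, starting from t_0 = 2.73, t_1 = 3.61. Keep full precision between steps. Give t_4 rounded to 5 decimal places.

3.13005

f(t_0) = -2.156200, f(t_1) = 3.009400
t_2 = 3.610000 - (3.009400)·(3.610000 - 2.730000)/(3.009400 - (-2.156200)) = 3.097325; f(t_2) = -0.188318
t_3 = 3.097325 - (-0.188318)·(3.097325 - 3.610000)/(-0.188318 - (3.009400)) = 3.127518; f(t_3) = -0.014567
t_4 = 3.127518 - (-0.014567)·(3.127518 - 3.097325)/(-0.014567 - (-0.188318)) = 3.130049; f(t_4) = 0.000083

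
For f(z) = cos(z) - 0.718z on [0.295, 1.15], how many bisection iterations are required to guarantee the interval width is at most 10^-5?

17

Initial width b − a = 1.15 − 0.295 = 0.855000.
After n steps the width is (b−a)/2^n; need (b−a)/2^n ≤ 10^-5.
So n ≥ log₂(0.855000/10^-5) = log₂(85500.0000) ≈ 16.3836.
Hence n = 17.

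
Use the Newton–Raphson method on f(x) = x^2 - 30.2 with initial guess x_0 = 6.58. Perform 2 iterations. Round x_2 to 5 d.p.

5.49617

Newton update: x ← x − f(x)/f'(x).
f'(x) = 2x
x_0 = 6.580000: f = 13.096400, f' = 13.160000 → x_1 = 6.580000 - (13.096400)/(13.160000) = 5.584833
x_1 = 5.584833: f = 0.990358, f' = 11.169666 → x_2 = 5.584833 - (0.990358)/(11.169666) = 5.496168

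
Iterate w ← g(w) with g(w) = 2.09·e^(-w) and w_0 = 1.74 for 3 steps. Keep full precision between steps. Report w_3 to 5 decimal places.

0.49113

w_1 = g(1.740000) = 0.366838
w_2 = g(0.366838) = 1.448207
w_3 = g(1.448207) = 0.491132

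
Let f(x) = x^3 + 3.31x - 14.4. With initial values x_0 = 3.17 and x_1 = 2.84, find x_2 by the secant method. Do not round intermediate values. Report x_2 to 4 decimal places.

2.2515

f(x_0) = 27.947713, f(x_1) = 17.906704
x_2 = 2.840000 - (17.906704)·(2.840000 - 3.170000)/(17.906704 - (27.947713)) = 2.251492; f(x_2) = 4.465742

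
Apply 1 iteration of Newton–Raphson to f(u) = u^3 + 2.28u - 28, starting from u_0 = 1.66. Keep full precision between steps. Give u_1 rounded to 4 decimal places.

f'(u) = 3u^2 + 2.28
u_0 = 1.660000: f = -19.640904, f' = 10.546800 → u_1 = 1.660000 - (-19.640904)/(10.546800) = 3.522262

3.5223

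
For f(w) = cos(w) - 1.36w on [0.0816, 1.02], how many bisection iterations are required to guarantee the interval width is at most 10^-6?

20

Initial width b − a = 1.02 − 0.0816 = 0.938400.
After n steps the width is (b−a)/2^n; need (b−a)/2^n ≤ 10^-6.
So n ≥ log₂(0.938400/10^-6) = log₂(938400.0000) ≈ 19.8398.
Hence n = 20.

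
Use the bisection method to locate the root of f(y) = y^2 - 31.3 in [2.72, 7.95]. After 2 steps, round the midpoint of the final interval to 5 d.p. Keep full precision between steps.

f(2.720000) = -23.901600, f(7.950000) = 31.902500 (opposite signs)
step 1: m = 5.335000, f(m) = -2.837775 < 0 → root in [5.335000, 7.950000]
step 2: m = 6.642500, f(m) = 12.822806 > 0 → root in [5.335000, 6.642500]
Midpoint of [5.335000, 6.642500] = 5.988750

5.98875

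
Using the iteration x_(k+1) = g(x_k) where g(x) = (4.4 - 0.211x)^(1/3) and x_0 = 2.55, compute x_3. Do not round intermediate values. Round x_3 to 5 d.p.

1.59571

x_1 = g(2.550000) = 1.568925
x_2 = g(1.568925) = 1.596471
x_3 = g(1.596471) = 1.595710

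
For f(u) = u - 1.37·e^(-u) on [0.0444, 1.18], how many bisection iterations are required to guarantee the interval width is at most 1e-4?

14

Initial width b − a = 1.18 − 0.0444 = 1.135600.
After n steps the width is (b−a)/2^n; need (b−a)/2^n ≤ 1e-4.
So n ≥ log₂(1.135600/1e-4) = log₂(11356.0000) ≈ 13.4712.
Hence n = 14.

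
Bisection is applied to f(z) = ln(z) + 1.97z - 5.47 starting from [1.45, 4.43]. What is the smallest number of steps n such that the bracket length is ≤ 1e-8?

Initial width b − a = 4.43 − 1.45 = 2.980000.
After n steps the width is (b−a)/2^n; need (b−a)/2^n ≤ 1e-8.
So n ≥ log₂(2.980000/1e-8) = log₂(298000000.0000) ≈ 28.1507.
Hence n = 29.

29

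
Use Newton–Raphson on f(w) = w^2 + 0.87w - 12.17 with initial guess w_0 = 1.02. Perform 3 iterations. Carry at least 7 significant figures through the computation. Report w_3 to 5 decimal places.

f'(w) = 2w + 0.87
w_0 = 1.020000: f = -10.242200, f' = 2.910000 → w_1 = 1.020000 - (-10.242200)/(2.910000) = 4.539656
w_1 = 4.539656: f = 12.387981, f' = 9.949313 → w_2 = 4.539656 - (12.387981)/(9.949313) = 3.294547
w_2 = 3.294547: f = 1.550297, f' = 7.459094 → w_3 = 3.294547 - (1.550297)/(7.459094) = 3.086707

3.08671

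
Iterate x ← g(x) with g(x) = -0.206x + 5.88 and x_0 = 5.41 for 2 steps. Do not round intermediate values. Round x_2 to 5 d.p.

4.89830

x_1 = g(5.410000) = 4.765540
x_2 = g(4.765540) = 4.898299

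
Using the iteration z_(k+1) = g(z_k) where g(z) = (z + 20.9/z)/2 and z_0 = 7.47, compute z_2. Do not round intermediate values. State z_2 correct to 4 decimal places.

z_1 = g(7.470000) = 5.133929
z_2 = g(5.133929) = 4.602443

4.6024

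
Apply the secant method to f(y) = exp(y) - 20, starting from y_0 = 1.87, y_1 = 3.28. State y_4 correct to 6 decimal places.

Secant update: y_(k+1) = y_k − f(y_k)·(y_k − y_(k-1))/(f(y_k) − f(y_(k-1))).
f(y_0) = -13.511704, f(y_1) = 6.575773
y_2 = 3.280000 - (6.575773)·(3.280000 - 1.870000)/(6.575773 - (-13.511704)) = 2.818427; f(y_2) = -3.249521
y_3 = 2.818427 - (-3.249521)·(2.818427 - 3.280000)/(-3.249521 - (6.575773)) = 2.971083; f(y_3) = -0.486959
y_4 = 2.971083 - (-0.486959)·(2.971083 - 2.818427)/(-0.486959 - (-3.249521)) = 2.997992; f(y_4) = 0.045242

2.997992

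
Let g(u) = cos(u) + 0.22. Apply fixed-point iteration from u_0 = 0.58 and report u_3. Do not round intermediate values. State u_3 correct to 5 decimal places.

u_1 = g(0.580000) = 1.056463
u_2 = g(1.056463) = 0.711955
u_3 = g(0.711955) = 0.977086

0.97709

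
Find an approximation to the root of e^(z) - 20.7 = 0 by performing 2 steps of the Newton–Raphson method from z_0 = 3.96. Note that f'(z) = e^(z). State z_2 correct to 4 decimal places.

3.0775

z_0 = 3.960000: f = 31.757326, f' = 52.457326 → z_1 = 3.960000 - (31.757326)/(52.457326) = 3.354606
z_1 = 3.354606: f = 7.934333, f' = 28.634333 → z_2 = 3.354606 - (7.934333)/(28.634333) = 3.077515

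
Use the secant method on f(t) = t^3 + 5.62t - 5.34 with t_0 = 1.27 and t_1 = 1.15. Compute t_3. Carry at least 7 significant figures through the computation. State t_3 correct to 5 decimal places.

f(t_0) = 3.845783, f(t_1) = 2.643875
t_2 = 1.150000 - (2.643875)·(1.150000 - 1.270000)/(2.643875 - (3.845783)) = 0.886032; f(t_2) = 0.335083
t_3 = 0.886032 - (0.335083)·(0.886032 - 1.150000)/(0.335083 - (2.643875)) = 0.847722; f(t_3) = 0.033395

0.84772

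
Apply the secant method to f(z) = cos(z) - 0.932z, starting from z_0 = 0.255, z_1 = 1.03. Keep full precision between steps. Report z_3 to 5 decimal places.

0.76846

Secant update: z_(k+1) = z_k − f(z_k)·(z_k − z_(k-1))/(f(z_k) − f(z_(k-1))).
f(z_0) = 0.730003, f(z_1) = -0.445141
z_2 = 1.030000 - (-0.445141)·(1.030000 - 0.255000)/(-0.445141 - (0.730003)) = 0.736432; f(z_2) = 0.054515
z_3 = 0.736432 - (0.054515)·(0.736432 - 1.030000)/(0.054515 - (-0.445141)) = 0.768462; f(z_3) = 0.002774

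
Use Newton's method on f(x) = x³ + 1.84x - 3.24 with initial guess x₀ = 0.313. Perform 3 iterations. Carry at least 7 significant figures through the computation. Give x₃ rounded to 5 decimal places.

Newton update: x ← x − f(x)/f'(x).
f'(x) = 3x² + 1.84
x_0 = 0.313000: f = -2.633416, f' = 2.133907 → x_1 = 0.313000 - (-2.633416)/(2.133907) = 1.547082
x_1 = 1.547082: f = 3.309512, f' = 9.020386 → x_2 = 1.547082 - (3.309512)/(9.020386) = 1.180189
x_2 = 1.180189: f = 0.575371, f' = 6.018540 → x_3 = 1.180189 - (0.575371)/(6.018540) = 1.084590

1.08459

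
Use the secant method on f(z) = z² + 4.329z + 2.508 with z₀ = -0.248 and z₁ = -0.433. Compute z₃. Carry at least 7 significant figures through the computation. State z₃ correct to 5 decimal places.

-0.68657

f(z_0) = 1.495912, f(z_1) = 0.821032
z_2 = -0.433000 - (0.821032)·(-0.433000 - -0.248000)/(0.821032 - (1.495912)) = -0.658064; f(z_2) = 0.092290
z_3 = -0.658064 - (0.092290)·(-0.658064 - -0.433000)/(0.092290 - (0.821032)) = -0.686566; f(z_3) = 0.007227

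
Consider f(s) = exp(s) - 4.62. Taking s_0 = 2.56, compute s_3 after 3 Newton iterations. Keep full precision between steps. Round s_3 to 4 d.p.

1.5325

f'(s) = exp(s)
s_0 = 2.560000: f = 8.315817, f' = 12.935817 → s_1 = 2.560000 - (8.315817)/(12.935817) = 1.917148
s_1 = 1.917148: f = 2.181532, f' = 6.801532 → s_2 = 1.917148 - (2.181532)/(6.801532) = 1.596407
s_2 = 1.596407: f = 0.315266, f' = 4.935266 → s_3 = 1.596407 - (0.315266)/(4.935266) = 1.532526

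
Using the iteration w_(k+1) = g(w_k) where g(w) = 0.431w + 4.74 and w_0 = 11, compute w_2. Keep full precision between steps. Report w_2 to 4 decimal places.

8.8263

w_1 = g(11.000000) = 9.481000
w_2 = g(9.481000) = 8.826311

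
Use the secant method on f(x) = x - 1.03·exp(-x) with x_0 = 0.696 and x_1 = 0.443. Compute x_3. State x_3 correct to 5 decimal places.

0.57798

Secant update: x_(k+1) = x_k − f(x_k)·(x_k − x_(k-1))/(f(x_k) − f(x_(k-1))).
f(x_0) = 0.182467, f(x_1) = -0.218370
x_2 = 0.443000 - (-0.218370)·(0.443000 - 0.696000)/(-0.218370 - (0.182467)) = 0.580831; f(x_2) = 0.004614
x_3 = 0.580831 - (0.004614)·(0.580831 - 0.443000)/(0.004614 - (-0.218370)) = 0.577979; f(x_3) = 0.000116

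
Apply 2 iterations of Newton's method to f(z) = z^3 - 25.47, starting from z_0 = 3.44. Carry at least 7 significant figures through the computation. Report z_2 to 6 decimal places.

2.943777

Newton update: z ← z − f(z)/f'(z).
f'(z) = 3z^2
z_0 = 3.440000: f = 15.237584, f' = 35.500800 → z_1 = 3.440000 - (15.237584)/(35.500800) = 3.010782
z_1 = 3.010782: f = 1.822160, f' = 27.194424 → z_2 = 3.010782 - (1.822160)/(27.194424) = 2.943777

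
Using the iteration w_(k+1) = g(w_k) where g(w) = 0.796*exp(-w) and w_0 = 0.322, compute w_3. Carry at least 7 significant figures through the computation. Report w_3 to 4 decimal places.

w_1 = g(0.322000) = 0.576860
w_2 = g(0.576860) = 0.447081
w_3 = g(0.447081) = 0.509036

0.5090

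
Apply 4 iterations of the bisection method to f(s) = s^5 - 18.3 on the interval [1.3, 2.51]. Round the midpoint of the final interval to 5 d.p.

1.79156

f(1.300000) = -14.587070, f(2.510000) = 81.325063 (opposite signs)
step 1: m = 1.905000, f(m) = 6.788512 > 0 → root in [1.300000, 1.905000]
step 2: m = 1.602500, f(m) = -7.732064 < 0 → root in [1.602500, 1.905000]
step 3: m = 1.753750, f(m) = -1.710304 < 0 → root in [1.753750, 1.905000]
step 4: m = 1.829375, f(m) = 2.188667 > 0 → root in [1.753750, 1.829375]
Midpoint of [1.753750, 1.829375] = 1.791562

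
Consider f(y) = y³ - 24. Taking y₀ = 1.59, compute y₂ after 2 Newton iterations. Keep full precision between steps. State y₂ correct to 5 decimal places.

3.26457

f'(y) = 3y²
y_0 = 1.590000: f = -19.980321, f' = 7.584300 → y_1 = 1.590000 - (-19.980321)/(7.584300) = 4.224432
y_1 = 4.224432: f = 51.388466, f' = 53.537472 → y_2 = 4.224432 - (51.388466)/(53.537472) = 3.264572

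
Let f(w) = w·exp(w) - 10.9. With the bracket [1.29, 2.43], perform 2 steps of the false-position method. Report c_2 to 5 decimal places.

1.72515

f(1.290000) = -6.213705, f(2.430000) = 16.702083
step 1: c = 1.599115, f(c) = -2.986532 < 0 → new bracket [1.599115, 2.430000]
step 2: c = 1.725151, f(c) = -1.216093 < 0 → new bracket [1.725151, 2.430000]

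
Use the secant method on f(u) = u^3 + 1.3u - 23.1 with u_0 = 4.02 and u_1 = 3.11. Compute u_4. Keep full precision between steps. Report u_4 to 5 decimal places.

f(u_0) = 47.090808, f(u_1) = 11.023231
u_2 = 3.110000 - (11.023231)·(3.110000 - 4.020000)/(11.023231 - (47.090808)) = 2.831879; f(u_2) = 3.291813
u_3 = 2.831879 - (3.291813)·(2.831879 - 3.110000)/(3.291813 - (11.023231)) = 2.713464; f(u_3) = 0.406422
u_4 = 2.713464 - (0.406422)·(2.713464 - 2.831879)/(0.406422 - (3.291813)) = 2.696784; f(u_4) = 0.018572

2.69678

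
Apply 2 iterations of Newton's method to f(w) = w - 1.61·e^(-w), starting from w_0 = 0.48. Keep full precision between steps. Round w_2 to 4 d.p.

0.7559

f'(w) = 1 + 1.61·e^(-w)
w_0 = 0.480000: f = -0.516241, f' = 1.996241 → w_1 = 0.480000 - (-0.516241)/(1.996241) = 0.738607
w_1 = 0.738607: f = -0.030618, f' = 1.769224 → w_2 = 0.738607 - (-0.030618)/(1.769224) = 0.755912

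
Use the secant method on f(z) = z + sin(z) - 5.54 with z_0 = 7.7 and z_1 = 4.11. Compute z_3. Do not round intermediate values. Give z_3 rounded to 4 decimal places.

6.0998

f(z_0) = 3.148168, f(z_1) = -2.253984
z_2 = 4.110000 - (-2.253984)·(4.110000 - 7.700000)/(-2.253984 - (3.148168)) = 5.607885; f(z_2) = -0.557247
z_3 = 5.607885 - (-0.557247)·(5.607885 - 4.110000)/(-0.557247 - (-2.253984)) = 6.099824; f(z_3) = 0.377488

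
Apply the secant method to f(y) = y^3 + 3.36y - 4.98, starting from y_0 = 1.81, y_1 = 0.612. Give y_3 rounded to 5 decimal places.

Secant update: y_(k+1) = y_k − f(y_k)·(y_k − y_(k-1))/(f(y_k) − f(y_(k-1))).
f(y_0) = 7.031341, f(y_1) = -2.694459
y_2 = 0.612000 - (-2.694459)·(0.612000 - 1.810000)/(-2.694459 - (7.031341)) = 0.943897; f(y_2) = -0.967550
y_3 = 0.943897 - (-0.967550)·(0.943897 - 0.612000)/(-0.967550 - (-2.694459)) = 1.129852; f(y_3) = 0.258629

1.12985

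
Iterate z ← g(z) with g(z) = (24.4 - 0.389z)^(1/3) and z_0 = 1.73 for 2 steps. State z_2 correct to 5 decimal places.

2.85545

z_1 = g(1.730000) = 2.873522
z_2 = g(2.873522) = 2.855451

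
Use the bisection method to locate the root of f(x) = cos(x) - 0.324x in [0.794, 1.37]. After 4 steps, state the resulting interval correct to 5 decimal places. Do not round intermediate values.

[1.15400, 1.19000]

f(0.794000) = 0.443742, f(1.370000) = -0.244430 (opposite signs)
step 1: m = 1.082000, f(m) = 0.118996 > 0 → root in [1.082000, 1.370000]
step 2: m = 1.226000, f(m) = -0.059219 < 0 → root in [1.082000, 1.226000]
step 3: m = 1.154000, f(m) = 0.030937 > 0 → root in [1.154000, 1.226000]
step 4: m = 1.190000, f(m) = -0.013900 < 0 → root in [1.154000, 1.190000]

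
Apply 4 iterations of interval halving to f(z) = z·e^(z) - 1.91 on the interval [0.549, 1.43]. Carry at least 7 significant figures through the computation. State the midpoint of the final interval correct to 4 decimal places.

f(0.549000) = -0.959395, f(1.430000) = 4.065540 (opposite signs)
step 1: m = 0.989500, f(m) = 0.751645 > 0 → root in [0.549000, 0.989500]
step 2: m = 0.769250, f(m) = -0.249845 < 0 → root in [0.769250, 0.989500]
step 3: m = 0.879375, f(m) = 0.208760 > 0 → root in [0.769250, 0.879375]
step 4: m = 0.824313, f(m) = -0.030310 < 0 → root in [0.824313, 0.879375]
Midpoint of [0.824313, 0.879375] = 0.851844

0.8518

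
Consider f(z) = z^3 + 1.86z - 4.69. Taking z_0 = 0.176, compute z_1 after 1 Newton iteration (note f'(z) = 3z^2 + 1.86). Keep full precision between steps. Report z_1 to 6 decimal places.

2.407105

z_0 = 0.176000: f = -4.357188, f' = 1.952928 → z_1 = 0.176000 - (-4.357188)/(1.952928) = 2.407105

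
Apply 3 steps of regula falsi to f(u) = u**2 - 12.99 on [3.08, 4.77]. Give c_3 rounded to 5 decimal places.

3.60264

f(3.080000) = -3.503600, f(4.770000) = 9.762900
step 1: c = 3.526318, f(c) = -0.555078 < 0 → new bracket [3.526318, 4.770000]
step 2: c = 3.593225, f(c) = -0.078734 < 0 → new bracket [3.593225, 4.770000]
step 3: c = 3.602639, f(c) = -0.010990 < 0 → new bracket [3.602639, 4.770000]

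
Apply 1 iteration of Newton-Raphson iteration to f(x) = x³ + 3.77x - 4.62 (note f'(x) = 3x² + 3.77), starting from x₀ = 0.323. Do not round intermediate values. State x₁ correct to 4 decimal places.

1.1480

x_0 = 0.323000: f = -3.368592, f' = 4.082987 → x_1 = 0.323000 - (-3.368592)/(4.082987) = 1.148031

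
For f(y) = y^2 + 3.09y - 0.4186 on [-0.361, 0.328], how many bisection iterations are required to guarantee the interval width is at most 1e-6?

Initial width b − a = 0.328 − -0.361 = 0.689000.
After n steps the width is (b−a)/2^n; need (b−a)/2^n ≤ 1e-6.
So n ≥ log₂(0.689000/1e-6) = log₂(689000.0000) ≈ 19.3941.
Hence n = 20.

20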